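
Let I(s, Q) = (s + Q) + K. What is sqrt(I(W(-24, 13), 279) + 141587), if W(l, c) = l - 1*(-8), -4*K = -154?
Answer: sqrt(567554)/2 ≈ 376.68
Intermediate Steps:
K = 77/2 (K = -1/4*(-154) = 77/2 ≈ 38.500)
W(l, c) = 8 + l (W(l, c) = l + 8 = 8 + l)
I(s, Q) = 77/2 + Q + s (I(s, Q) = (s + Q) + 77/2 = (Q + s) + 77/2 = 77/2 + Q + s)
sqrt(I(W(-24, 13), 279) + 141587) = sqrt((77/2 + 279 + (8 - 24)) + 141587) = sqrt((77/2 + 279 - 16) + 141587) = sqrt(603/2 + 141587) = sqrt(283777/2) = sqrt(567554)/2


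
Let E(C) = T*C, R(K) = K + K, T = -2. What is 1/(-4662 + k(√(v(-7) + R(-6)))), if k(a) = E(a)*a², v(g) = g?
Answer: -2331/10880840 - 19*I*√19/10880840 ≈ -0.00021423 - 7.6115e-6*I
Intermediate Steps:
R(K) = 2*K
E(C) = -2*C
k(a) = -2*a³ (k(a) = (-2*a)*a² = -2*a³)
1/(-4662 + k(√(v(-7) + R(-6)))) = 1/(-4662 - 2*(-7 + 2*(-6))^(3/2)) = 1/(-4662 - 2*(-7 - 12)^(3/2)) = 1/(-4662 - 2*(-19*I*√19)) = 1/(-4662 - (-38)*I*√19) = 1/(-4662 + 38*I*√19)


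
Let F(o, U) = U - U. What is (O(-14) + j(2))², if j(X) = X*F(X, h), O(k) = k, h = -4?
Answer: 196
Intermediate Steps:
F(o, U) = 0
j(X) = 0 (j(X) = X*0 = 0)
(O(-14) + j(2))² = (-14 + 0)² = (-14)² = 196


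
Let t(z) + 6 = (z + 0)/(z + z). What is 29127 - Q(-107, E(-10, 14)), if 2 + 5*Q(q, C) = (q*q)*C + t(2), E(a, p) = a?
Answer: 104053/2 ≈ 52027.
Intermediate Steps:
t(z) = -11/2 (t(z) = -6 + (z + 0)/(z + z) = -6 + z/((2*z)) = -6 + z*(1/(2*z)) = -6 + ½ = -11/2)
Q(q, C) = -3/2 + C*q²/5 (Q(q, C) = -⅖ + ((q*q)*C - 11/2)/5 = -⅖ + (q²*C - 11/2)/5 = -⅖ + (C*q² - 11/2)/5 = -⅖ + (-11/2 + C*q²)/5 = -⅖ + (-11/10 + C*q²/5) = -3/2 + C*q²/5)
29127 - Q(-107, E(-10, 14)) = 29127 - (-3/2 + (⅕)*(-10)*(-107)²) = 29127 - (-3/2 + (⅕)*(-10)*11449) = 29127 - (-3/2 - 22898) = 29127 - 1*(-45799/2) = 29127 + 45799/2 = 104053/2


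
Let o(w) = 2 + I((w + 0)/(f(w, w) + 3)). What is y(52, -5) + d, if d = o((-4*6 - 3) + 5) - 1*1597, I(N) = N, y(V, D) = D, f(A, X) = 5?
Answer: -6411/4 ≈ -1602.8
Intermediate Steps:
o(w) = 2 + w/8 (o(w) = 2 + (w + 0)/(5 + 3) = 2 + w/8)
d = -6391/4 (d = (2 + ((-4*6 - 3) + 5)/8) - 1*1597 = (2 + ((-24 - 3) + 5)/8) - 1597 = (2 + (-27 + 5)/8) - 1597 = (2 + (1/8)*(-22)) - 1597 = (2 - 11/4) - 1597 = -3/4 - 1597 = -6391/4 ≈ -1597.8)
y(52, -5) + d = -5 - 6391/4 = -6411/4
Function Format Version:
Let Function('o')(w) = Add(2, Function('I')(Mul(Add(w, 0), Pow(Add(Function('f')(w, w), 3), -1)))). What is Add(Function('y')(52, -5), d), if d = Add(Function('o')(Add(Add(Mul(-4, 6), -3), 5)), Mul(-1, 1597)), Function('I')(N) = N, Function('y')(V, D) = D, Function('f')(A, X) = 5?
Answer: Rational(-6411, 4) ≈ -1602.8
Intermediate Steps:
Function('o')(w) = Add(2, Mul(Rational(1, 8), w)) (Function('o')(w) = Add(2, Mul(Add(w, 0), Pow(Add(5, 3), -1))) = Add(2, Mul(w, Pow(8, -1))) = Add(2, Mul(w, Rational(1, 8))) = Add(2, Mul(Rational(1, 8), w)))
d = Rational(-6391, 4) (d = Add(Add(2, Mul(Rational(1, 8), Add(Add(Mul(-4, 6), -3), 5))), Mul(-1, 1597)) = Add(Add(2, Mul(Rational(1, 8), Add(Add(-24, -3), 5))), -1597) = Add(Add(2, Mul(Rational(1, 8), Add(-27, 5))), -1597) = Add(Add(2, Mul(Rational(1, 8), -22)), -1597) = Add(Add(2, Rational(-11, 4)), -1597) = Add(Rational(-3, 4), -1597) = Rational(-6391, 4) ≈ -1597.8)
Add(Function('y')(52, -5), d) = Add(-5, Rational(-6391, 4)) = Rational(-6411, 4)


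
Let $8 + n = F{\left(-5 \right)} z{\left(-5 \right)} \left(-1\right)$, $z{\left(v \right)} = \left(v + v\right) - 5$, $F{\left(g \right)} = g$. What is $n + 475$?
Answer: $392$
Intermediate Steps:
$z{\left(v \right)} = -5 + 2 v$ ($z{\left(v \right)} = 2 v - 5 = -5 + 2 v$)
$n = -83$ ($n = -8 + - 5 \left(-5 + 2 \left(-5\right)\right) \left(-1\right) = -8 + - 5 \left(-5 - 10\right) \left(-1\right) = -8 + \left(-5\right) \left(-15\right) \left(-1\right) = -8 + 75 \left(-1\right) = -8 - 75 = -83$)
$n + 475 = -83 + 475 = 392$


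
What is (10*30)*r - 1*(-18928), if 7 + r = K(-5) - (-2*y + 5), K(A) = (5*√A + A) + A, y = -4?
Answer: 9928 + 1500*I*√5 ≈ 9928.0 + 3354.1*I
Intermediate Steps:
K(A) = 2*A + 5*√A (K(A) = (A + 5*√A) + A = 2*A + 5*√A)
r = -30 + 5*I*√5 (r = -7 + ((2*(-5) + 5*√(-5)) - (-2*(-4) + 5)) = -7 + ((-10 + 5*(I*√5)) - (8 + 5)) = -7 + ((-10 + 5*I*√5) - 1*13) = -7 + ((-10 + 5*I*√5) - 13) = -7 + (-23 + 5*I*√5) = -30 + 5*I*√5 ≈ -30.0 + 11.18*I)
(10*30)*r - 1*(-18928) = (10*30)*(-30 + 5*I*√5) - 1*(-18928) = 300*(-30 + 5*I*√5) + 18928 = (-9000 + 1500*I*√5) + 18928 = 9928 + 1500*I*√5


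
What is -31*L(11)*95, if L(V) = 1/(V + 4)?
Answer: -589/3 ≈ -196.33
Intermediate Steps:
L(V) = 1/(4 + V)
-31*L(11)*95 = -31/(4 + 11)*95 = -31/15*95 = -589/3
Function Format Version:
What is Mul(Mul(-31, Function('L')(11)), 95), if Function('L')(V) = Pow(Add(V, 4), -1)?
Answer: Rational(-589, 3) ≈ -196.33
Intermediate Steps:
Function('L')(V) = Pow(Add(4, V), -1)
Mul(Mul(-31, Function('L')(11)), 95) = Mul(Mul(-31, Pow(Add(4, 11), -1)), 95) = Mul(Mul(-31, Pow(15, -1)), 95) = Mul(Mul(-31, Rational(1, 15)), 95) = Mul(Rational(-31, 15), 95) = Rational(-589, 3)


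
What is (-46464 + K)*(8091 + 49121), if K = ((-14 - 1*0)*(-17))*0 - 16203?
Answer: -3585304404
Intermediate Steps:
K = -16203 (K = ((-14 + 0)*(-17))*0 - 16203 = -14*(-17)*0 - 16203 = 238*0 - 16203 = 0 - 16203 = -16203)
(-46464 + K)*(8091 + 49121) = (-46464 - 16203)*(8091 + 49121) = -62667*57212 = -3585304404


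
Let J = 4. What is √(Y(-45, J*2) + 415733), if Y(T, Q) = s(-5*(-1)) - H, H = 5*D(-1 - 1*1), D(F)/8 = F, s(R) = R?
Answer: 3*√46202 ≈ 644.84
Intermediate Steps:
D(F) = 8*F
H = -80 (H = 5*(8*(-1 - 1*1)) = 5*(8*(-1 - 1)) = 5*(8*(-2)) = 5*(-16) = -80)
Y(T, Q) = 85 (Y(T, Q) = -5*(-1) - 1*(-80) = 5 + 80 = 85)
√(Y(-45, J*2) + 415733) = √(85 + 415733) = √415818 = 3*√46202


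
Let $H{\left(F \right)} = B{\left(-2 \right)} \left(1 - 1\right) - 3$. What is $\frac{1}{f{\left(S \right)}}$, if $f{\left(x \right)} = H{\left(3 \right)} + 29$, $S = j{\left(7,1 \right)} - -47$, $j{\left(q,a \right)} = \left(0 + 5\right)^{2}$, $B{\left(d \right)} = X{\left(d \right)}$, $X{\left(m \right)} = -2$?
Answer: $\frac{1}{26} \approx 0.038462$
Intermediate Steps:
$B{\left(d \right)} = -2$
$j{\left(q,a \right)} = 25$ ($j{\left(q,a \right)} = 5^{2} = 25$)
$H{\left(F \right)} = -3$ ($H{\left(F \right)} = - 2 \left(1 - 1\right) - 3 = \left(-2\right) 0 - 3 = 0 - 3 = -3$)
$S = 72$ ($S = 25 - -47 = 25 + 47 = 72$)
$f{\left(x \right)} = 26$ ($f{\left(x \right)} = -3 + 29 = 26$)
$\frac{1}{f{\left(S \right)}} = \frac{1}{26}$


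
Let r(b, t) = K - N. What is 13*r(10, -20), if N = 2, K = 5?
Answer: 39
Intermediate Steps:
r(b, t) = 3 (r(b, t) = 5 - 1*2 = 5 - 2 = 3)
13*r(10, -20) = 13*3 = 39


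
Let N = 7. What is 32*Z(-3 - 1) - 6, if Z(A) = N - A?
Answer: 346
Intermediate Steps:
Z(A) = 7 - A
32*Z(-3 - 1) - 6 = 32*(7 - (-3 - 1)) - 6 = 32*(7 - 1*(-4)) - 6 = 32*(7 + 4) - 6 = 32*11 - 6 = 352 - 6 = 346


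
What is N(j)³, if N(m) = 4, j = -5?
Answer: 64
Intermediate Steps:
N(j)³ = 4³ = 64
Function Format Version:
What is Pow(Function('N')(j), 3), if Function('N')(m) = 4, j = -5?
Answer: 64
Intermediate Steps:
Pow(Function('N')(j), 3) = Pow(4, 3) = 64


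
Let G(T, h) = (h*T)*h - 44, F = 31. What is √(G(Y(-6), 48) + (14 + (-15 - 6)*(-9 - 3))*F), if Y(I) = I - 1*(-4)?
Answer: √3594 ≈ 59.950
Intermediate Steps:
Y(I) = 4 + I (Y(I) = I + 4 = 4 + I)
G(T, h) = -44 + T*h² (G(T, h) = (T*h)*h - 44 = T*h² - 44 = -44 + T*h²)
√(G(Y(-6), 48) + (14 + (-15 - 6)*(-9 - 3))*F) = √((-44 + (4 - 6)*48²) + (14 + (-15 - 6)*(-9 - 3))*31) = √((-44 - 2*2304) + (14 - 21*(-12))*31) = √((-44 - 4608) + (14 + 252)*31) = √(-4652 + 266*31) = √(-4652 + 8246) = √3594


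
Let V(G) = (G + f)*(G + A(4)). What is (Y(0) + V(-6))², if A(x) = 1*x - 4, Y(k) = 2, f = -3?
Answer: 3136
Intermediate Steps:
A(x) = -4 + x (A(x) = x - 4 = -4 + x)
V(G) = G*(-3 + G) (V(G) = (G - 3)*(G + (-4 + 4)) = (-3 + G)*(G + 0) = (-3 + G)*G = G*(-3 + G))
(Y(0) + V(-6))² = (2 - 6*(-3 - 6))² = (2 - 6*(-9))² = (2 + 54)² = 56² = 3136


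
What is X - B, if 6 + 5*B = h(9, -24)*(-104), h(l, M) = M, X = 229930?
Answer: 229432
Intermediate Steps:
B = 498 (B = -6/5 + (-24*(-104))/5 = -6/5 + (⅕)*2496 = -6/5 + 2496/5 = 498)
X - B = 229930 - 1*498 = 229930 - 498 = 229432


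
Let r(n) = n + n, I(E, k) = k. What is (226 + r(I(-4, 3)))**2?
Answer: 53824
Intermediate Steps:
r(n) = 2*n
(226 + r(I(-4, 3)))**2 = (226 + 2*3)**2 = (226 + 6)**2 = 232**2 = 53824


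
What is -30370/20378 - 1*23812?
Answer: -242635653/10189 ≈ -23814.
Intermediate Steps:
-30370/20378 - 1*23812 = -30370*1/20378 - 23812 = -15185/10189 - 23812 = -242635653/10189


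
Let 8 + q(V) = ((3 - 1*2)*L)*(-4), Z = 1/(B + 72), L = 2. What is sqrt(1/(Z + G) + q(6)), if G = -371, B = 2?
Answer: I*sqrt(12060706866)/27453 ≈ 4.0003*I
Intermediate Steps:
Z = 1/74 (Z = 1/(2 + 72) = 1/74 ≈ 0.013514)
q(V) = -16 (q(V) = -8 + ((3 - 1*2)*2)*(-4) = -8 + ((3 - 2)*2)*(-4) = -8 + (1*2)*(-4) = -8 + 2*(-4) = -8 - 8 = -16)
sqrt(1/(Z + G) + q(6)) = sqrt(1/(1/74 - 371) - 16) = sqrt(1/(-27453/74) - 16) = sqrt(-74/27453 - 16) = sqrt(-439322/27453) = I*sqrt(12060706866)/27453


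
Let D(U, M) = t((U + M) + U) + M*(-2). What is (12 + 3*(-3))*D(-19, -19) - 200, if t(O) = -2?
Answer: -92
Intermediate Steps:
D(U, M) = -2 - 2*M (D(U, M) = -2 + M*(-2) = -2 - 2*M)
(12 + 3*(-3))*D(-19, -19) - 200 = (12 + 3*(-3))*(-2 - 2*(-19)) - 200 = (12 - 9)*(-2 + 38) - 200 = 3*36 - 200 = 108 - 200 = -92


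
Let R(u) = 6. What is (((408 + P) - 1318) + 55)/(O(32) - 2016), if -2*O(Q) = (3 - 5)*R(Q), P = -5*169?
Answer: 170/201 ≈ 0.84577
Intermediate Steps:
P = -845
O(Q) = 6 (O(Q) = -(3 - 5)*6/2 = -(-1)*6 = -½*(-12) = 6)
(((408 + P) - 1318) + 55)/(O(32) - 2016) = (((408 - 845) - 1318) + 55)/(6 - 2016) = ((-437 - 1318) + 55)/(-2010) = (-1755 + 55)*(-1/2010) = -1700*(-1/2010) = 170/201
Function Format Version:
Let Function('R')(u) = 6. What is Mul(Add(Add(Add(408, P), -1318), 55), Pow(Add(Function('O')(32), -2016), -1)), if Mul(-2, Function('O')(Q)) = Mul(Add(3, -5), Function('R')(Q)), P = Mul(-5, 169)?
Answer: Rational(170, 201) ≈ 0.84577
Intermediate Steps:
P = -845
Function('O')(Q) = 6 (Function('O')(Q) = Mul(Rational(-1, 2), Mul(Add(3, -5), 6)) = Mul(Rational(-1, 2), Mul(-2, 6)) = Mul(Rational(-1, 2), -12) = 6)
Mul(Add(Add(Add(408, P), -1318), 55), Pow(Add(Function('O')(32), -2016), -1)) = Mul(Add(Add(Add(408, -845), -1318), 55), Pow(Add(6, -2016), -1)) = Mul(Add(Add(-437, -1318), 55), Pow(-2010, -1)) = Mul(Add(-1755, 55), Rational(-1, 2010)) = Mul(-1700, Rational(-1, 2010)) = Rational(170, 201)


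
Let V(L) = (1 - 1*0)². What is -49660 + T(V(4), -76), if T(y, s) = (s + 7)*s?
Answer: -44416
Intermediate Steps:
V(L) = 1 (V(L) = (1 + 0)² = 1² = 1)
T(y, s) = s*(7 + s) (T(y, s) = (7 + s)*s = s*(7 + s))
-49660 + T(V(4), -76) = -49660 - 76*(7 - 76) = -49660 - 76*(-69) = -49660 + 5244 = -44416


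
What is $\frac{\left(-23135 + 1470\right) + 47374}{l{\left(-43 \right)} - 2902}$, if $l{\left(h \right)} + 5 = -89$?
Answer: $- \frac{25709}{2996} \approx -8.5811$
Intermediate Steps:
$l{\left(h \right)} = -94$ ($l{\left(h \right)} = -5 - 89 = -94$)
$\frac{\left(-23135 + 1470\right) + 47374}{l{\left(-43 \right)} - 2902} = \frac{\left(-23135 + 1470\right) + 47374}{-94 - 2902} = \frac{-21665 + 47374}{-2996} = 25709 \left(- \frac{1}{2996}\right) = - \frac{25709}{2996}$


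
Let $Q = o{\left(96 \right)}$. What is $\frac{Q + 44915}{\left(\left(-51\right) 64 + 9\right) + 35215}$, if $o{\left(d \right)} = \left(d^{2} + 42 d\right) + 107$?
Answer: $\frac{5827}{3196} \approx 1.8232$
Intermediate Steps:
$o{\left(d \right)} = 107 + d^{2} + 42 d$
$Q = 13355$ ($Q = 107 + 96^{2} + 42 \cdot 96 = 107 + 9216 + 4032 = 13355$)
$\frac{Q + 44915}{\left(\left(-51\right) 64 + 9\right) + 35215} = \frac{13355 + 44915}{\left(\left(-51\right) 64 + 9\right) + 35215} = \frac{58270}{\left(-3264 + 9\right) + 35215} = \frac{58270}{-3255 + 35215} = \frac{58270}{31960} = 58270 \cdot \frac{1}{31960} = \frac{5827}{3196}$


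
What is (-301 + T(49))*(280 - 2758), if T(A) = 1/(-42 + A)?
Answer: 745524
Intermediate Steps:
(-301 + T(49))*(280 - 2758) = (-301 + 1/(-42 + 49))*(280 - 2758) = (-301 + 1/7)*(-2478) = (-301 + ⅐)*(-2478) = -2106/7*(-2478) = 745524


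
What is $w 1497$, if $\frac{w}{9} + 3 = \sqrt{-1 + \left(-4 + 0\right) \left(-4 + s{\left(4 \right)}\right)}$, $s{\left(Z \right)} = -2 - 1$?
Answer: $-40419 + 40419 \sqrt{3} \approx 29589.0$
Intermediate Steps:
$s{\left(Z \right)} = -3$ ($s{\left(Z \right)} = -2 - 1 = -3$)
$w = -27 + 27 \sqrt{3}$ ($w = -27 + 9 \sqrt{-1 + \left(-4 + 0\right) \left(-4 - 3\right)} = -27 + 9 \sqrt{-1 - -28} = -27 + 9 \sqrt{-1 + 28} = -27 + 9 \sqrt{27} = -27 + 9 \cdot 3 \sqrt{3} = -27 + 27 \sqrt{3} \approx 19.765$)
$w 1497 = \left(-27 + 27 \sqrt{3}\right) 1497 = -40419 + 40419 \sqrt{3}$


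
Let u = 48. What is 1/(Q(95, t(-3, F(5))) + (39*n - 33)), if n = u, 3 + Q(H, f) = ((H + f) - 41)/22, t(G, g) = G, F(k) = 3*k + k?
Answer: 22/40443 ≈ 0.00054398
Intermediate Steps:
F(k) = 4*k
Q(H, f) = -107/22 + H/22 + f/22 (Q(H, f) = -3 + ((H + f) - 41)/22 = -3 + (-41 + H + f)*(1/22) = -3 + (-41/22 + H/22 + f/22) = -107/22 + H/22 + f/22)
n = 48
1/(Q(95, t(-3, F(5))) + (39*n - 33)) = 1/((-107/22 + (1/22)*95 + (1/22)*(-3)) + (39*48 - 33)) = 1/((-107/22 + 95/22 - 3/22) + (1872 - 33)) = 1/(-15/22 + 1839) = 1/(40443/22) = 22/40443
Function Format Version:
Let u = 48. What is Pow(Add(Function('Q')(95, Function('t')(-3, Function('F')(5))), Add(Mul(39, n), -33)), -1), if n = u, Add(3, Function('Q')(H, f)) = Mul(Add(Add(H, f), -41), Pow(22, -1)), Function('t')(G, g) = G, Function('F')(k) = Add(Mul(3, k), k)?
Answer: Rational(22, 40443) ≈ 0.00054398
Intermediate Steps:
Function('F')(k) = Mul(4, k)
Function('Q')(H, f) = Add(Rational(-107, 22), Mul(Rational(1, 22), H), Mul(Rational(1, 22), f)) (Function('Q')(H, f) = Add(-3, Mul(Add(Add(H, f), -41), Pow(22, -1))) = Add(-3, Mul(Add(-41, H, f), Rational(1, 22))) = Add(-3, Add(Rational(-41, 22), Mul(Rational(1, 22), H), Mul(Rational(1, 22), f))) = Add(Rational(-107, 22), Mul(Rational(1, 22), H), Mul(Rational(1, 22), f)))
n = 48
Pow(Add(Function('Q')(95, Function('t')(-3, Function('F')(5))), Add(Mul(39, n), -33)), -1) = Pow(Add(Add(Rational(-107, 22), Mul(Rational(1, 22), 95), Mul(Rational(1, 22), -3)), Add(Mul(39, 48), -33)), -1) = Pow(Add(Add(Rational(-107, 22), Rational(95, 22), Rational(-3, 22)), Add(1872, -33)), -1) = Pow(Add(Rational(-15, 22), 1839), -1) = Pow(Rational(40443, 22), -1) = Rational(22, 40443)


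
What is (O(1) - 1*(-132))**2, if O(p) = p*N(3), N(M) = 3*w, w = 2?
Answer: 19044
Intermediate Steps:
N(M) = 6 (N(M) = 3*2 = 6)
O(p) = 6*p (O(p) = p*6 = 6*p)
(O(1) - 1*(-132))**2 = (6*1 - 1*(-132))**2 = (6 + 132)**2 = 138**2 = 19044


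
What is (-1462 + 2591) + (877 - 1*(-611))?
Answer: 2617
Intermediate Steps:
(-1462 + 2591) + (877 - 1*(-611)) = 1129 + (877 + 611) = 1129 + 1488 = 2617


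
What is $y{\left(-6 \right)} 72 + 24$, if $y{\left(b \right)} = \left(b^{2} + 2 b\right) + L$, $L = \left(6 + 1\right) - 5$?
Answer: $1896$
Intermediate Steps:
$L = 2$ ($L = 7 - 5 = 2$)
$y{\left(b \right)} = 2 + b^{2} + 2 b$ ($y{\left(b \right)} = \left(b^{2} + 2 b\right) + 2 = 2 + b^{2} + 2 b$)
$y{\left(-6 \right)} 72 + 24 = \left(2 + \left(-6\right)^{2} + 2 \left(-6\right)\right) 72 + 24 = \left(2 + 36 - 12\right) 72 + 24 = 26 \cdot 72 + 24 = 1872 + 24 = 1896$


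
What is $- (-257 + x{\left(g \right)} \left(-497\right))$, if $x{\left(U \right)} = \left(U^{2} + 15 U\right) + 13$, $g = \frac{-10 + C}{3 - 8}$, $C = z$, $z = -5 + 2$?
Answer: $\frac{736518}{25} \approx 29461.0$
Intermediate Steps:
$z = -3$
$C = -3$
$g = \frac{13}{5}$ ($g = \frac{-10 - 3}{3 - 8} = - \frac{13}{-5} = \left(-13\right) \left(- \frac{1}{5}\right) = \frac{13}{5} \approx 2.6$)
$x{\left(U \right)} = 13 + U^{2} + 15 U$
$- (-257 + x{\left(g \right)} \left(-497\right)) = - (-257 + \left(13 + \left(\frac{13}{5}\right)^{2} + 15 \cdot \frac{13}{5}\right) \left(-497\right)) = - (-257 + \left(13 + \frac{169}{25} + 39\right) \left(-497\right)) = - (-257 + \frac{1469}{25} \left(-497\right)) = - (-257 - \frac{730093}{25}) = \left(-1\right) \left(- \frac{736518}{25}\right) = \frac{736518}{25}$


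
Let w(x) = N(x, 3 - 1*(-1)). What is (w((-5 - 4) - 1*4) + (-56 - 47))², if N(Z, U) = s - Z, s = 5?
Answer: 7225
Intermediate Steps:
N(Z, U) = 5 - Z
w(x) = 5 - x
(w((-5 - 4) - 1*4) + (-56 - 47))² = ((5 - ((-5 - 4) - 1*4)) + (-56 - 47))² = ((5 - (-9 - 4)) - 103)² = ((5 - 1*(-13)) - 103)² = ((5 + 13) - 103)² = (18 - 103)² = (-85)² = 7225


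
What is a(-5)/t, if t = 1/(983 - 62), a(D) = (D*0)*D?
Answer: 0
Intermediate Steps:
a(D) = 0 (a(D) = 0*D = 0)
t = 1/921 ≈ 0.0010858
a(-5)/t = 0/(1/921) = 0*921 = 0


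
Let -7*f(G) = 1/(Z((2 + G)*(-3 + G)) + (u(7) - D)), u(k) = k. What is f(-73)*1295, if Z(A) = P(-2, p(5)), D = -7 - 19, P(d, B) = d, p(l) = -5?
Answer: -185/31 ≈ -5.9677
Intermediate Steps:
D = -26
Z(A) = -2
f(G) = -1/217 (f(G) = -1/(7*(-2 + (7 - 1*(-26)))) = -1/(7*(-2 + (7 + 26))) = -1/(7*(-2 + 33)) = -1/7/31 = -1/7*1/31 = -1/217)
f(-73)*1295 = -1/217*1295 = -185/31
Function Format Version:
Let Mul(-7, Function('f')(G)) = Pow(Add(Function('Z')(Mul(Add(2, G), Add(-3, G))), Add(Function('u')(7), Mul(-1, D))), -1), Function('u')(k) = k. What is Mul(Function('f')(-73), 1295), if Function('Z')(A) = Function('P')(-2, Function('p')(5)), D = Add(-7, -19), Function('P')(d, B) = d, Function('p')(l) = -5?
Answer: Rational(-185, 31) ≈ -5.9677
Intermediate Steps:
D = -26
Function('Z')(A) = -2
Function('f')(G) = Rational(-1, 217) (Function('f')(G) = Mul(Rational(-1, 7), Pow(Add(-2, Add(7, Mul(-1, -26))), -1)) = Mul(Rational(-1, 7), Pow(Add(-2, Add(7, 26)), -1)) = Mul(Rational(-1, 7), Pow(Add(-2, 33), -1)) = Mul(Rational(-1, 7), Pow(31, -1)) = Mul(Rational(-1, 7), Rational(1, 31)) = Rational(-1, 217))
Mul(Function('f')(-73), 1295) = Mul(Rational(-1, 217), 1295) = Rational(-185, 31)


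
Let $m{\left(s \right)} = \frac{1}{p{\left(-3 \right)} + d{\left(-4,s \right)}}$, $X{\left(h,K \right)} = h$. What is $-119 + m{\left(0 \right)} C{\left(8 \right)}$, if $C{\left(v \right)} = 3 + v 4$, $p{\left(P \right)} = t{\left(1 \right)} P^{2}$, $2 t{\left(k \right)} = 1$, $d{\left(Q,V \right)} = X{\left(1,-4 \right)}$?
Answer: $- \frac{1239}{11} \approx -112.64$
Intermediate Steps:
$d{\left(Q,V \right)} = 1$
$t{\left(k \right)} = \frac{1}{2}$ ($t{\left(k \right)} = \frac{1}{2} \cdot 1 = \frac{1}{2}$)
$p{\left(P \right)} = \frac{P^{2}}{2}$
$C{\left(v \right)} = 3 + 4 v$
$m{\left(s \right)} = \frac{2}{11}$ ($m{\left(s \right)} = \frac{1}{\frac{\left(-3\right)^{2}}{2} + 1} = \frac{1}{\frac{1}{2} \cdot 9 + 1} = \frac{1}{\frac{9}{2} + 1} = \frac{1}{\frac{11}{2}} = \frac{2}{11}$)
$-119 + m{\left(0 \right)} C{\left(8 \right)} = -119 + \frac{2 \left(3 + 4 \cdot 8\right)}{11} = -119 + \frac{2 \left(3 + 32\right)}{11} = -119 + \frac{2}{11} \cdot 35 = -119 + \frac{70}{11} = - \frac{1239}{11}$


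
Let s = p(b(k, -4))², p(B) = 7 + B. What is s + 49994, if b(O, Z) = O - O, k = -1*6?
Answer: 50043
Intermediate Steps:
k = -6
b(O, Z) = 0
s = 49 (s = (7 + 0)² = 7² = 49)
s + 49994 = 49 + 49994 = 50043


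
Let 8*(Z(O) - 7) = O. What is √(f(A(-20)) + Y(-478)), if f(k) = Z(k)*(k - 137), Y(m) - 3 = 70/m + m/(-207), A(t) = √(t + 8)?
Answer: √(-1039227650194 - 22028199561*I*√3)/32982 ≈ 0.56729 - 30.914*I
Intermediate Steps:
Z(O) = 7 + O/8
A(t) = √(8 + t)
Y(m) = 3 + 70/m - m/207 (Y(m) = 3 + (70/m + m/(-207)) = 3 + (70/m + m*(-1/207)) = 3 + (70/m - m/207) = 3 + 70/m - m/207)
f(k) = (-137 + k)*(7 + k/8) (f(k) = (7 + k/8)*(k - 137) = (7 + k/8)*(-137 + k) = (-137 + k)*(7 + k/8))
√(f(A(-20)) + Y(-478)) = √((-137 + √(8 - 20))*(56 + √(8 - 20))/8 + (3 + 70/(-478) - 1/207*(-478))) = √((-137 + √(-12))*(56 + √(-12))/8 + (3 + 70*(-1/478) + 478/207)) = √((-137 + 2*I*√3)*(56 + 2*I*√3)/8 + (3 - 35/239 + 478/207)) = √((-137 + 2*I*√3)*(56 + 2*I*√3)/8 + 255416/49473) = √(255416/49473 + (-137 + 2*I*√3)*(56 + 2*I*√3)/8)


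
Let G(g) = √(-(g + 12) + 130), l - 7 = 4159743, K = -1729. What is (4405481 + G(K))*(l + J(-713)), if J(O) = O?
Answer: 18322558481797 + 4159037*√1847 ≈ 1.8323e+13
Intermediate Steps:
l = 4159750 (l = 7 + 4159743 = 4159750)
G(g) = √(118 - g) (G(g) = √(-(12 + g) + 130) = √((-12 - g) + 130) = √(118 - g))
(4405481 + G(K))*(l + J(-713)) = (4405481 + √(118 - 1*(-1729)))*(4159750 - 713) = (4405481 + √(118 + 1729))*4159037 = (4405481 + √1847)*4159037 = 18322558481797 + 4159037*√1847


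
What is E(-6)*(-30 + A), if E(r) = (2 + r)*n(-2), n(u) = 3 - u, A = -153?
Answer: 3660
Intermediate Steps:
E(r) = 10 + 5*r (E(r) = (2 + r)*(3 - 1*(-2)) = (2 + r)*(3 + 2) = (2 + r)*5 = 10 + 5*r)
E(-6)*(-30 + A) = (10 + 5*(-6))*(-30 - 153) = (10 - 30)*(-183) = -20*(-183) = 3660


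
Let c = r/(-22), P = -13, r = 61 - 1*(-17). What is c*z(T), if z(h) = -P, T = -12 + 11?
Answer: -507/11 ≈ -46.091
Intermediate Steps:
T = -1
r = 78 (r = 61 + 17 = 78)
c = -39/11 (c = 78/(-22) = 78*(-1/22) = -39/11 ≈ -3.5455)
z(h) = 13 (z(h) = -1*(-13) = 13)
c*z(T) = -39/11*13 = -507/11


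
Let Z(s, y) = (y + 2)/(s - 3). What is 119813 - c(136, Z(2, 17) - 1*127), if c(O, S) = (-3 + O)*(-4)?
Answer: 120345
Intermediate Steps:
Z(s, y) = (2 + y)/(-3 + s)
c(O, S) = 12 - 4*O
119813 - c(136, Z(2, 17) - 1*127) = 119813 - (12 - 4*136) = 119813 - (12 - 544) = 119813 - 1*(-532) = 119813 + 532 = 120345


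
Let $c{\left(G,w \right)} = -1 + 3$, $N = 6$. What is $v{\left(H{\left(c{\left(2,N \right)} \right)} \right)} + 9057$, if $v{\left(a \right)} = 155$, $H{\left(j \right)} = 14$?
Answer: $9212$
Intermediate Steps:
$c{\left(G,w \right)} = 2$
$v{\left(H{\left(c{\left(2,N \right)} \right)} \right)} + 9057 = 155 + 9057 = 9212$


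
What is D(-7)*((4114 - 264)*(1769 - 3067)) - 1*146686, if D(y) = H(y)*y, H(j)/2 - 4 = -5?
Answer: -70108886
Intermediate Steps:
H(j) = -2 (H(j) = 8 + 2*(-5) = 8 - 10 = -2)
D(y) = -2*y
D(-7)*((4114 - 264)*(1769 - 3067)) - 1*146686 = (-2*(-7))*((4114 - 264)*(1769 - 3067)) - 1*146686 = 14*(3850*(-1298)) - 146686 = 14*(-4997300) - 146686 = -69962200 - 146686 = -70108886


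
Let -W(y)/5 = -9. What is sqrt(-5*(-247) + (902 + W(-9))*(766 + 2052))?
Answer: sqrt(2669881) ≈ 1634.0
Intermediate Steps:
W(y) = 45 (W(y) = -5*(-9) = 45)
sqrt(-5*(-247) + (902 + W(-9))*(766 + 2052)) = sqrt(-5*(-247) + (902 + 45)*(766 + 2052)) = sqrt(1235 + 947*2818) = sqrt(1235 + 2668646) = sqrt(2669881)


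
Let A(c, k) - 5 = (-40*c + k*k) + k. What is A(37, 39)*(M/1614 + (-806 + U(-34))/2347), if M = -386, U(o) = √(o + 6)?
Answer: -93790105/1894029 + 170*I*√7/2347 ≈ -49.519 + 0.19164*I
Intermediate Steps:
U(o) = √(6 + o)
A(c, k) = 5 + k + k² - 40*c (A(c, k) = 5 + ((-40*c + k*k) + k) = 5 + ((-40*c + k²) + k) = 5 + ((k² - 40*c) + k) = 5 + (k + k² - 40*c) = 5 + k + k² - 40*c)
A(37, 39)*(M/1614 + (-806 + U(-34))/2347) = (5 + 39 + 39² - 40*37)*(-386/1614 + (-806 + √(6 - 34))/2347) = (5 + 39 + 1521 - 1480)*(-386*1/1614 + (-806 + √(-28))*(1/2347)) = 85*(-193/807 + (-806 + 2*I*√7)*(1/2347)) = 85*(-193/807 + (-806/2347 + 2*I*√7/2347)) = 85*(-1103413/1894029 + 2*I*√7/2347) = -93790105/1894029 + 170*I*√7/2347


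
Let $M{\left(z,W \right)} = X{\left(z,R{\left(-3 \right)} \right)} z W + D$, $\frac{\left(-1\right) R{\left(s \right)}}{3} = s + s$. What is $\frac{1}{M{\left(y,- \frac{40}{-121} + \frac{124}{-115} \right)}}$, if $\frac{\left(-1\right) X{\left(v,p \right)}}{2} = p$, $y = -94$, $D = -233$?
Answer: $- \frac{13915}{38449331} \approx -0.0003619$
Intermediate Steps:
$R{\left(s \right)} = - 6 s$ ($R{\left(s \right)} = - 3 \left(s + s\right) = - 3 \cdot 2 s = - 6 s$)
$X{\left(v,p \right)} = - 2 p$
$M{\left(z,W \right)} = -233 - 36 W z$ ($M{\left(z,W \right)} = - 2 \left(\left(-6\right) \left(-3\right)\right) z W - 233 = \left(-2\right) 18 z W - 233 = - 36 z W - 233 = - 36 W z - 233 = -233 - 36 W z$)
$\frac{1}{M{\left(y,- \frac{40}{-121} + \frac{124}{-115} \right)}} = \frac{1}{-233 - 36 \left(- \frac{40}{-121} + \frac{124}{-115}\right) \left(-94\right)} = \frac{1}{-233 - 36 \left(\left(-40\right) \left(- \frac{1}{121}\right) + 124 \left(- \frac{1}{115}\right)\right) \left(-94\right)} = \frac{1}{-233 - 36 \left(\frac{40}{121} - \frac{124}{115}\right) \left(-94\right)} = \frac{1}{-233 - \left(- \frac{374544}{13915}\right) \left(-94\right)} = \frac{1}{-233 - \frac{35207136}{13915}} = \frac{1}{- \frac{38449331}{13915}} = - \frac{13915}{38449331}$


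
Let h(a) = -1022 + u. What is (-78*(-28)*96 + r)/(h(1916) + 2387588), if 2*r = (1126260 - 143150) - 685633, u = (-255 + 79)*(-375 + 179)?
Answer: 716805/4842124 ≈ 0.14804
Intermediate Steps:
u = 34496 (u = -176*(-196) = 34496)
h(a) = 33474 (h(a) = -1022 + 34496 = 33474)
r = 297477/2 (r = ((1126260 - 143150) - 685633)/2 = (983110 - 685633)/2 = (½)*297477 = 297477/2 ≈ 1.4874e+5)
(-78*(-28)*96 + r)/(h(1916) + 2387588) = (-78*(-28)*96 + 297477/2)/(33474 + 2387588) = (2184*96 + 297477/2)/2421062 = (209664 + 297477/2)*(1/2421062) = (716805/2)*(1/2421062) = 716805/4842124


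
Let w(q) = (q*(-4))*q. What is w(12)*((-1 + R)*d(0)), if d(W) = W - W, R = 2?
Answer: 0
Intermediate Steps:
d(W) = 0
w(q) = -4*q**2 (w(q) = (-4*q)*q = -4*q**2)
w(12)*((-1 + R)*d(0)) = (-4*12**2)*((-1 + 2)*0) = (-4*144)*(1*0) = -576*0 = 0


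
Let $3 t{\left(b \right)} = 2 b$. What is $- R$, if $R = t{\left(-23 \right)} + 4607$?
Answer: $- \frac{13775}{3} \approx -4591.7$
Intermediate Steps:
$t{\left(b \right)} = \frac{2 b}{3}$
$R = \frac{13775}{3}$ ($R = \frac{2}{3} \left(-23\right) + 4607 = - \frac{46}{3} + 4607 = \frac{13775}{3} \approx 4591.7$)
$- R = \left(-1\right) \frac{13775}{3} = - \frac{13775}{3}$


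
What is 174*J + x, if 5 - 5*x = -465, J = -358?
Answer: -62198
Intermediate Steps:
x = 94 (x = 1 - 1/5*(-465) = 1 + 93 = 94)
174*J + x = 174*(-358) + 94 = -62292 + 94 = -62198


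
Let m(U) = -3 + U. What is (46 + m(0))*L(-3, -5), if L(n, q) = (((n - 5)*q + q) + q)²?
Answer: 38700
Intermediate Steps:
L(n, q) = (2*q + q*(-5 + n))² (L(n, q) = (((-5 + n)*q + q) + q)² = ((q*(-5 + n) + q) + q)² = ((q + q*(-5 + n)) + q)² = (2*q + q*(-5 + n))²)
(46 + m(0))*L(-3, -5) = (46 + (-3 + 0))*((-5)²*(-3 - 3)²) = (46 - 3)*(25*(-6)²) = 43*(25*36) = 43*900 = 38700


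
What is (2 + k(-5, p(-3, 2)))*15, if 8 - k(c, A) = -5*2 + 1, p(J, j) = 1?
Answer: 285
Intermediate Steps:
k(c, A) = 17 (k(c, A) = 8 - (-5*2 + 1) = 8 - (-10 + 1) = 8 - 1*(-9) = 8 + 9 = 17)
(2 + k(-5, p(-3, 2)))*15 = (2 + 17)*15 = 19*15 = 285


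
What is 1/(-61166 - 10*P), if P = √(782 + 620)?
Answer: -30583/1870569678 + 5*√1402/1870569678 ≈ -1.6249e-5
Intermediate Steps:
P = √1402 ≈ 37.443
1/(-61166 - 10*P) = 1/(-61166 - 10*√1402)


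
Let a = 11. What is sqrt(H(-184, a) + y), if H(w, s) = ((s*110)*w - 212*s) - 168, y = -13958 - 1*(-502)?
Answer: 2*I*sqrt(59649) ≈ 488.46*I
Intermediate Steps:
y = -13456 (y = -13958 + 502 = -13456)
H(w, s) = -168 - 212*s + 110*s*w (H(w, s) = ((110*s)*w - 212*s) - 168 = (110*s*w - 212*s) - 168 = (-212*s + 110*s*w) - 168 = -168 - 212*s + 110*s*w)
sqrt(H(-184, a) + y) = sqrt((-168 - 212*11 + 110*11*(-184)) - 13456) = sqrt((-168 - 2332 - 222640) - 13456) = sqrt(-225140 - 13456) = sqrt(-238596) = 2*I*sqrt(59649)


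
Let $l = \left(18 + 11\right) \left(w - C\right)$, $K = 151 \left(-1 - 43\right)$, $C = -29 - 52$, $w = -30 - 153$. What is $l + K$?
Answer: $-9602$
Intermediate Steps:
$w = -183$
$C = -81$
$K = -6644$ ($K = 151 \left(-1 - 43\right) = 151 \left(-44\right) = -6644$)
$l = -2958$ ($l = \left(18 + 11\right) \left(-183 - -81\right) = 29 \left(-183 + 81\right) = 29 \left(-102\right) = -2958$)
$l + K = -2958 - 6644 = -9602$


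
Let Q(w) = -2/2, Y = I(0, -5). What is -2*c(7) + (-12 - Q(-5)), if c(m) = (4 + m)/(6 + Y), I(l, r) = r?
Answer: -33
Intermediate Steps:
Y = -5
Q(w) = -1 (Q(w) = -2*½ = -1)
c(m) = 4 + m (c(m) = (4 + m)/(6 - 5) = (4 + m)/1 = (4 + m)*1 = 4 + m)
-2*c(7) + (-12 - Q(-5)) = -2*(4 + 7) + (-12 - 1*(-1)) = -2*11 + (-12 + 1) = -22 - 11 = -33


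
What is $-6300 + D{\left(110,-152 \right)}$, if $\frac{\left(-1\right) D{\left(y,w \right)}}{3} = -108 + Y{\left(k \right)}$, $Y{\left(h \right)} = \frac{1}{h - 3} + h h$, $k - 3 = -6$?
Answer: $- \frac{12005}{2} \approx -6002.5$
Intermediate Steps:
$k = -3$ ($k = 3 - 6 = -3$)
$Y{\left(h \right)} = h^{2} + \frac{1}{-3 + h}$ ($Y{\left(h \right)} = \frac{1}{-3 + h} + h^{2} = h^{2} + \frac{1}{-3 + h}$)
$D{\left(y,w \right)} = \frac{595}{2}$ ($D{\left(y,w \right)} = - 3 \left(-108 + \frac{1 + \left(-3\right)^{3} - 3 \left(-3\right)^{2}}{-3 - 3}\right) = - 3 \left(-108 + \frac{1 - 27 - 27}{-6}\right) = - 3 \left(-108 - \frac{1 - 27 - 27}{6}\right) = - 3 \left(-108 - - \frac{53}{6}\right) = - 3 \left(-108 + \frac{53}{6}\right) = \left(-3\right) \left(- \frac{595}{6}\right) = \frac{595}{2}$)
$-6300 + D{\left(110,-152 \right)} = -6300 + \frac{595}{2} = - \frac{12005}{2}$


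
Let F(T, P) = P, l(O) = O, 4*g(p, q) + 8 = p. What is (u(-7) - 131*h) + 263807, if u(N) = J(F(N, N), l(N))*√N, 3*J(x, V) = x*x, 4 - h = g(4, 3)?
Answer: 263152 + 49*I*√7/3 ≈ 2.6315e+5 + 43.214*I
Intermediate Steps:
g(p, q) = -2 + p/4
h = 5 (h = 4 - (-2 + (¼)*4) = 4 - (-2 + 1) = 4 - 1*(-1) = 4 + 1 = 5)
J(x, V) = x²/3 (J(x, V) = (x*x)/3 = x²/3)
u(N) = N^(5/2)/3 (u(N) = (N²/3)*√N = N^(5/2)/3)
(u(-7) - 131*h) + 263807 = ((-7)^(5/2)/3 - 131*5) + 263807 = ((49*I*√7)/3 - 655) + 263807 = (49*I*√7/3 - 655) + 263807 = (-655 + 49*I*√7/3) + 263807 = 263152 + 49*I*√7/3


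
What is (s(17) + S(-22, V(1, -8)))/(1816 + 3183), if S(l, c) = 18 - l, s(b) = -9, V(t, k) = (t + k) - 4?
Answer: 31/4999 ≈ 0.0062012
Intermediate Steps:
V(t, k) = -4 + k + t (V(t, k) = (k + t) - 4 = -4 + k + t)
(s(17) + S(-22, V(1, -8)))/(1816 + 3183) = (-9 + (18 - 1*(-22)))/(1816 + 3183) = (-9 + (18 + 22))/4999 = (-9 + 40)*(1/4999) = 31*(1/4999) = 31/4999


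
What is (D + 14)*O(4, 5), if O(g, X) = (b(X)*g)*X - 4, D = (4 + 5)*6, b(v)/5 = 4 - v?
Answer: -7072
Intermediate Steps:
b(v) = 20 - 5*v (b(v) = 5*(4 - v) = 20 - 5*v)
D = 54 (D = 9*6 = 54)
O(g, X) = -4 + X*g*(20 - 5*X) (O(g, X) = ((20 - 5*X)*g)*X - 4 = (g*(20 - 5*X))*X - 4 = X*g*(20 - 5*X) - 4 = -4 + X*g*(20 - 5*X))
(D + 14)*O(4, 5) = (54 + 14)*(-4 - 5*5*4*(-4 + 5)) = 68*(-4 - 5*5*4*1) = 68*(-4 - 100) = 68*(-104) = -7072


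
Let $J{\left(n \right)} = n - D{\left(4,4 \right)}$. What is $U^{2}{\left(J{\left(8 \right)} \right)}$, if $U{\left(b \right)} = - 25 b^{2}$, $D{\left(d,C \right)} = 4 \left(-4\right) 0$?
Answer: $2560000$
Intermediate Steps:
$D{\left(d,C \right)} = 0$ ($D{\left(d,C \right)} = \left(-16\right) 0 = 0$)
$J{\left(n \right)} = n$ ($J{\left(n \right)} = n - 0 = n + 0 = n$)
$U^{2}{\left(J{\left(8 \right)} \right)} = \left(- 25 \cdot 8^{2}\right)^{2} = \left(\left(-25\right) 64\right)^{2} = \left(-1600\right)^{2} = 2560000$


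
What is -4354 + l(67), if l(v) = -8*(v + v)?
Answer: -5426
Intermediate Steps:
l(v) = -16*v
-4354 + l(67) = -4354 - 16*67 = -4354 - 1072 = -5426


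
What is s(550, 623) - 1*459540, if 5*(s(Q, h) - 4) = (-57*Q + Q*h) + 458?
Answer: -1985922/5 ≈ -3.9718e+5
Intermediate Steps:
s(Q, h) = 478/5 - 57*Q/5 + Q*h/5 (s(Q, h) = 4 + ((-57*Q + Q*h) + 458)/5 = 4 + (458 - 57*Q + Q*h)/5 = 4 + (458/5 - 57*Q/5 + Q*h/5) = 478/5 - 57*Q/5 + Q*h/5)
s(550, 623) - 1*459540 = (478/5 - 57/5*550 + (⅕)*550*623) - 1*459540 = (478/5 - 6270 + 68530) - 459540 = 311778/5 - 459540 = -1985922/5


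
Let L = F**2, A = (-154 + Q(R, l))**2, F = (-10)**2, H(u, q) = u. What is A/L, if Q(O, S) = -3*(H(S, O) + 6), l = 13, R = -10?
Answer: 44521/10000 ≈ 4.4521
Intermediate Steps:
F = 100
Q(O, S) = -18 - 3*S (Q(O, S) = -3*(S + 6) = -3*(6 + S) = -18 - 3*S)
A = 44521 (A = (-154 + (-18 - 3*13))**2 = (-154 + (-18 - 39))**2 = (-154 - 57)**2 = (-211)**2 = 44521)
L = 10000 (L = 100**2 = 10000)
A/L = 44521/10000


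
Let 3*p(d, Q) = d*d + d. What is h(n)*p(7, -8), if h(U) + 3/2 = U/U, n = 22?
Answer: -28/3 ≈ -9.3333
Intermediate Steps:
h(U) = -½ (h(U) = -3/2 + U/U = -3/2 + 1 = -½)
p(d, Q) = d/3 + d²/3 (p(d, Q) = (d*d + d)/3 = (d² + d)/3 = (d + d²)/3 = d/3 + d²/3)
h(n)*p(7, -8) = -7*(1 + 7)/6 = -7*8/6 = -½*56/3 = -28/3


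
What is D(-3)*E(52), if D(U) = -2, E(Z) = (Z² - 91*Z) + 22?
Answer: 4012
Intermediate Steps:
E(Z) = 22 + Z² - 91*Z
D(-3)*E(52) = -2*(22 + 52² - 91*52) = -2*(22 + 2704 - 4732) = -2*(-2006) = 4012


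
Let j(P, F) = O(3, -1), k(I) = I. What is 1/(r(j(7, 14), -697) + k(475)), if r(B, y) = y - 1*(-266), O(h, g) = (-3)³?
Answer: 1/44 ≈ 0.022727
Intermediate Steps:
O(h, g) = -27
j(P, F) = -27
r(B, y) = 266 + y (r(B, y) = y + 266 = 266 + y)
1/(r(j(7, 14), -697) + k(475)) = 1/((266 - 697) + 475) = 1/(-431 + 475) = 1/44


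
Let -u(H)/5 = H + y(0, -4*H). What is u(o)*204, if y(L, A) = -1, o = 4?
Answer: -3060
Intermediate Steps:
u(H) = 5 - 5*H (u(H) = -5*(H - 1) = -5*(-1 + H) = 5 - 5*H)
u(o)*204 = (5 - 5*4)*204 = (5 - 20)*204 = -15*204 = -3060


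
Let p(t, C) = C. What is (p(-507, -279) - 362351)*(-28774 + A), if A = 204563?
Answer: -63746365070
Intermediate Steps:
(p(-507, -279) - 362351)*(-28774 + A) = (-279 - 362351)*(-28774 + 204563) = -362630*175789 = -63746365070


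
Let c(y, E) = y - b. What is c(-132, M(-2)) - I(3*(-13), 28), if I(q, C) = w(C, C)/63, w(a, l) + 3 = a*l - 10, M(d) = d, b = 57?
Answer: -4226/21 ≈ -201.24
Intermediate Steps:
w(a, l) = -13 + a*l (w(a, l) = -3 + (a*l - 10) = -3 + (-10 + a*l) = -13 + a*l)
c(y, E) = -57 + y (c(y, E) = y - 1*57 = y - 57 = -57 + y)
I(q, C) = -13/63 + C**2/63 (I(q, C) = (-13 + C*C)/63 = (-13 + C**2)*(1/63) = -13/63 + C**2/63)
c(-132, M(-2)) - I(3*(-13), 28) = (-57 - 132) - (-13/63 + (1/63)*28**2) = -189 - (-13/63 + (1/63)*784) = -189 - (-13/63 + 112/9) = -189 - 1*257/21 = -189 - 257/21 = -4226/21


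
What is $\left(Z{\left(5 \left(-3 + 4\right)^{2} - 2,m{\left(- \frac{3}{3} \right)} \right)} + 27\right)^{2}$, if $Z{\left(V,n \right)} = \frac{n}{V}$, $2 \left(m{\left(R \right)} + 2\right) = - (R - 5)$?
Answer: $\frac{6724}{9} \approx 747.11$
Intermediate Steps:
$m{\left(R \right)} = \frac{1}{2} - \frac{R}{2}$ ($m{\left(R \right)} = -2 + \frac{\left(-1\right) \left(R - 5\right)}{2} = -2 + \frac{\left(-1\right) \left(-5 + R\right)}{2} = -2 + \frac{5 - R}{2} = -2 - \left(- \frac{5}{2} + \frac{R}{2}\right) = \frac{1}{2} - \frac{R}{2}$)
$\left(Z{\left(5 \left(-3 + 4\right)^{2} - 2,m{\left(- \frac{3}{3} \right)} \right)} + 27\right)^{2} = \left(\frac{\frac{1}{2} - \frac{\left(-3\right) \frac{1}{3}}{2}}{5 \left(-3 + 4\right)^{2} - 2} + 27\right)^{2} = \left(\frac{\frac{1}{2} - \frac{\left(-3\right) \frac{1}{3}}{2}}{5 \cdot 1^{2} - 2} + 27\right)^{2} = \left(\frac{\frac{1}{2} - - \frac{1}{2}}{5 \cdot 1 - 2} + 27\right)^{2} = \left(\frac{\frac{1}{2} + \frac{1}{2}}{5 - 2} + 27\right)^{2} = \left(1 \cdot \frac{1}{3} + 27\right)^{2} = \left(\frac{1}{3} + 27\right)^{2} = \left(\frac{82}{3}\right)^{2} = \frac{6724}{9}$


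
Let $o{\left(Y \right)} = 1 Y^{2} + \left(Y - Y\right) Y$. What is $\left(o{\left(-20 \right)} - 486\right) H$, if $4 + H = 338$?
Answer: $-28724$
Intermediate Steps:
$H = 334$ ($H = -4 + 338 = 334$)
$o{\left(Y \right)} = Y^{2}$ ($o{\left(Y \right)} = Y^{2} + 0 Y = Y^{2} + 0 = Y^{2}$)
$\left(o{\left(-20 \right)} - 486\right) H = \left(\left(-20\right)^{2} - 486\right) 334 = \left(400 - 486\right) 334 = \left(-86\right) 334 = -28724$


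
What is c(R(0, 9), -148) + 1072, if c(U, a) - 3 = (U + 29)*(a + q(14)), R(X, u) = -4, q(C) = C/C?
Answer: -2600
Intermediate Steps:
q(C) = 1
c(U, a) = 3 + (1 + a)*(29 + U) (c(U, a) = 3 + (U + 29)*(a + 1) = 3 + (29 + U)*(1 + a) = 3 + (1 + a)*(29 + U))
c(R(0, 9), -148) + 1072 = (32 - 4 + 29*(-148) - 4*(-148)) + 1072 = (32 - 4 - 4292 + 592) + 1072 = -3672 + 1072 = -2600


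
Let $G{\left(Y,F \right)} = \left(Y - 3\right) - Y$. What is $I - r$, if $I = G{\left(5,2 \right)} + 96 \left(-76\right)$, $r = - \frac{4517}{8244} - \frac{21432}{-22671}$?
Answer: $- \frac{661938557}{90684} \approx -7299.4$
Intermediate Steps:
$r = \frac{36041}{90684}$ ($r = \left(-4517\right) \frac{1}{8244} - - \frac{7144}{7557} = - \frac{4517}{8244} + \frac{7144}{7557} = \frac{36041}{90684} \approx 0.39744$)
$G{\left(Y,F \right)} = -3$ ($G{\left(Y,F \right)} = \left(-3 + Y\right) - Y = -3$)
$I = -7299$ ($I = -3 + 96 \left(-76\right) = -3 - 7296 = -7299$)
$I - r = -7299 - \frac{36041}{90684} = - \frac{661938557}{90684}$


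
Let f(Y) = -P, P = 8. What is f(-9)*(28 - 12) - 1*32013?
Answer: -32141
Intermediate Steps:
f(Y) = -8 (f(Y) = -1*8 = -8)
f(-9)*(28 - 12) - 1*32013 = -8*(28 - 12) - 1*32013 = -8*16 - 32013 = -128 - 32013 = -32141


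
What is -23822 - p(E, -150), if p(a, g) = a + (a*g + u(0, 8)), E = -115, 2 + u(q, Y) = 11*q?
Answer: -40955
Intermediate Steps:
u(q, Y) = -2 + 11*q
p(a, g) = -2 + a + a*g (p(a, g) = a + (a*g + (-2 + 11*0)) = a + (a*g + (-2 + 0)) = a + (a*g - 2) = a + (-2 + a*g) = -2 + a + a*g)
-23822 - p(E, -150) = -23822 - (-2 - 115 - 115*(-150)) = -23822 - (-2 - 115 + 17250) = -23822 - 1*17133 = -23822 - 17133 = -40955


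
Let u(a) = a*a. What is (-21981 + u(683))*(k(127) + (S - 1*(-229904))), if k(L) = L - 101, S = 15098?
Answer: 108916906224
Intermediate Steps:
k(L) = -101 + L
u(a) = a²
(-21981 + u(683))*(k(127) + (S - 1*(-229904))) = (-21981 + 683²)*((-101 + 127) + (15098 - 1*(-229904))) = (-21981 + 466489)*(26 + (15098 + 229904)) = 444508*(26 + 245002) = 444508*245028 = 108916906224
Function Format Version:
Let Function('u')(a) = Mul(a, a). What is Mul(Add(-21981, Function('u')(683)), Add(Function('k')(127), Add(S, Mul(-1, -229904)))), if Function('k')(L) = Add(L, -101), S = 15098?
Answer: 108916906224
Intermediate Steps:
Function('k')(L) = Add(-101, L)
Function('u')(a) = Pow(a, 2)
Mul(Add(-21981, Function('u')(683)), Add(Function('k')(127), Add(S, Mul(-1, -229904)))) = Mul(Add(-21981, Pow(683, 2)), Add(Add(-101, 127), Add(15098, Mul(-1, -229904)))) = Mul(Add(-21981, 466489), Add(26, Add(15098, 229904))) = Mul(444508, Add(26, 245002)) = Mul(444508, 245028) = 108916906224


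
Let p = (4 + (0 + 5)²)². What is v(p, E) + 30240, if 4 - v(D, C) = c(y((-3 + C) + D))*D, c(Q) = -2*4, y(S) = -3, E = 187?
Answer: 36972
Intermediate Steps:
p = 841 (p = (4 + 5²)² = (4 + 25)² = 29² = 841)
c(Q) = -8
v(D, C) = 4 + 8*D (v(D, C) = 4 - (-8)*D = 4 + 8*D)
v(p, E) + 30240 = (4 + 8*841) + 30240 = (4 + 6728) + 30240 = 6732 + 30240 = 36972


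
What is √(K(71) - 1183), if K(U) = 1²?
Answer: I*√1182 ≈ 34.38*I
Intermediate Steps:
K(U) = 1
√(K(71) - 1183) = √(1 - 1183) = √(-1182) = I*√1182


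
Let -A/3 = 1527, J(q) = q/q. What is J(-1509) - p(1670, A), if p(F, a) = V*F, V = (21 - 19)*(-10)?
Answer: 33401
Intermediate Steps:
J(q) = 1
A = -4581 (A = -3*1527 = -4581)
V = -20 (V = 2*(-10) = -20)
p(F, a) = -20*F
J(-1509) - p(1670, A) = 1 - (-20)*1670 = 1 - 1*(-33400) = 1 + 33400 = 33401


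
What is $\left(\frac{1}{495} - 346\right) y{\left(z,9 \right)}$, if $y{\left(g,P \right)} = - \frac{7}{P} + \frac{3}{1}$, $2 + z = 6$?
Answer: $- \frac{685076}{891} \approx -768.88$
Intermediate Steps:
$z = 4$ ($z = -2 + 6 = 4$)
$y{\left(g,P \right)} = 3 - \frac{7}{P}$ ($y{\left(g,P \right)} = - \frac{7}{P} + 3 \cdot 1 = - \frac{7}{P} + 3 = 3 - \frac{7}{P}$)
$\left(\frac{1}{495} - 346\right) y{\left(z,9 \right)} = \left(\frac{1}{495} - 346\right) \left(3 - \frac{7}{9}\right) = - \frac{171269 \left(3 - \frac{7}{9}\right)}{495} = \left(- \frac{171269}{495}\right) \frac{20}{9} = - \frac{685076}{891}$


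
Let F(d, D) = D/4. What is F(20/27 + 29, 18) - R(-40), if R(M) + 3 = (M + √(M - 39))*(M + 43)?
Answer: 255/2 - 3*I*√79 ≈ 127.5 - 26.665*I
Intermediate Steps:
F(d, D) = D/4 (F(d, D) = D*(¼) = D/4)
R(M) = -3 + (43 + M)*(M + √(-39 + M)) (R(M) = -3 + (M + √(M - 39))*(M + 43) = -3 + (M + √(-39 + M))*(43 + M) = -3 + (43 + M)*(M + √(-39 + M)))
F(20/27 + 29, 18) - R(-40) = (¼)*18 - (-3 + (-40)² + 43*(-40) + 43*√(-39 - 40) - 40*√(-39 - 40)) = 9/2 - (-3 + 1600 - 1720 + 43*√(-79) - 40*I*√79) = 9/2 - (-3 + 1600 - 1720 + 43*(I*√79) - 40*I*√79) = 9/2 - (-3 + 1600 - 1720 + 43*I*√79 - 40*I*√79) = 9/2 - (-123 + 3*I*√79) = 9/2 + (123 - 3*I*√79) = 255/2 - 3*I*√79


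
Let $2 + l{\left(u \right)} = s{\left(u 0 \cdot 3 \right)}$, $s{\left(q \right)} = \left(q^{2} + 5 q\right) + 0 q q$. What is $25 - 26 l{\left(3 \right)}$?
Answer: $77$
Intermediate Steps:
$s{\left(q \right)} = q^{2} + 5 q$ ($s{\left(q \right)} = \left(q^{2} + 5 q\right) + 0 q = \left(q^{2} + 5 q\right) + 0 = q^{2} + 5 q$)
$l{\left(u \right)} = -2$ ($l{\left(u \right)} = -2 + u 0 \cdot 3 \left(5 + u 0 \cdot 3\right) = -2 + 0 \cdot 3 \left(5 + 0 \cdot 3\right) = -2 + 0 \left(5 + 0\right) = -2 + 0 \cdot 5 = -2 + 0 = -2$)
$25 - 26 l{\left(3 \right)} = 25 - -52 = 25 + 52 = 77$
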